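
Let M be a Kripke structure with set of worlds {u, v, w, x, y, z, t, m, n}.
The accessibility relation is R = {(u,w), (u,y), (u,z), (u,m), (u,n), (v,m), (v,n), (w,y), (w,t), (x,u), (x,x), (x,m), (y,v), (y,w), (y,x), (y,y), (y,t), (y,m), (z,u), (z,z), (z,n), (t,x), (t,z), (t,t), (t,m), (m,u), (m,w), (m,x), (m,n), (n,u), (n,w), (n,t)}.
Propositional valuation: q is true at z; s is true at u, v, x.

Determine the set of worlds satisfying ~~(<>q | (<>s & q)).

Let φ = ~~(<>q | (<>s & q)). Evaluate φ at each world:
  u (successors {w, y, z, m, n}): φ is true.
  v (successors {m, n}): φ is false.
  w (successors {y, t}): φ is false.
  x (successors {u, x, m}): φ is false.
  y (successors {v, w, x, y, t, m}): φ is false.
  z (successors {u, z, n}): φ is true.
  t (successors {x, z, t, m}): φ is true.
  m (successors {u, w, x, n}): φ is false.
  n (successors {u, w, t}): φ is false.
For instance, at n:
  At n: ~(<>q | (<>s & q)) is true, so ~~(<>q | (<>s & q)) is false.
    At n: <>q | (<>s & q) is false, so ~(<>q | (<>s & q)) is true.
      At n: <>q is false, <>s & q is false, so <>q | (<>s & q) is false.
Satisfying worlds: {u, z, t}

u, z, t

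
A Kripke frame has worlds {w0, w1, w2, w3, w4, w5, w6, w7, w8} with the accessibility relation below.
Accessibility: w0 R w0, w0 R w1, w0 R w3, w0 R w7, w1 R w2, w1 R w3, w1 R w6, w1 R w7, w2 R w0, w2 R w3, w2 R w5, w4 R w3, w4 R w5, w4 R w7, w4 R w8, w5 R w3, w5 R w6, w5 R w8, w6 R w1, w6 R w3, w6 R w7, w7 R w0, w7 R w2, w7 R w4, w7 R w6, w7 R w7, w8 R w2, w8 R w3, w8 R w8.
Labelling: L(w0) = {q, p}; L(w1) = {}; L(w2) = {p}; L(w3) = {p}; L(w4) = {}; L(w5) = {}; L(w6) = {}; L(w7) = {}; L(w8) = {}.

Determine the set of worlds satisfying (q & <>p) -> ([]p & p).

Recall that []ψ holds at a world iff ψ holds at every accessible world, and <>ψ holds iff ψ holds at some accessible world.
Let φ = (q & <>p) -> ([]p & p). Evaluate φ at each world:
  w0 (successors {w0, w1, w3, w7}): φ is false.
  w1 (successors {w2, w3, w6, w7}): φ is true.
  w2 (successors {w0, w3, w5}): φ is true.
  w3 (successors ∅): φ is true.
  w4 (successors {w3, w5, w7, w8}): φ is true.
  w5 (successors {w3, w6, w8}): φ is true.
  w6 (successors {w1, w3, w7}): φ is true.
  w7 (successors {w0, w2, w4, w6, w7}): φ is true.
  w8 (successors {w2, w3, w8}): φ is true.
For instance, at w4:
  At w4: q & <>p is false, []p & p is false, so (q & <>p) -> ([]p & p) is true.
    At w4: q is false, <>p is true, so q & <>p is false.
      At w4: <>p requires p at some successor in {w3, w5, w7, w8}.
        p holds at w3, so <>p is true at w4.
    At w4: []p is false, p is false, so []p & p is false.
      At w4: []p requires p at every successor {w3, w5, w7, w8}.
        p fails at w5, so []p is false at w4.
Satisfying worlds: {w1, w2, w3, w4, w5, w6, w7, w8}

w1, w2, w3, w4, w5, w6, w7, w8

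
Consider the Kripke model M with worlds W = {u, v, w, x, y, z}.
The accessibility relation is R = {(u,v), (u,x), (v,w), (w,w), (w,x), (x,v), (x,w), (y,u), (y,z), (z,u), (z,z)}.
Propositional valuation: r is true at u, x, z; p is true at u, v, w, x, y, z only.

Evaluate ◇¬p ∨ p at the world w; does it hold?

Recall that ◇ψ holds at a world iff ψ holds at some accessible world.
At w: ◇¬p is false, p is true, so ◇¬p ∨ p is true.
  At w: ◇¬p requires ¬p at some successor in {w, x}.
    At w: ¬p is false.
    At x: ¬p is false.
  So ◇¬p is false at w.

Yes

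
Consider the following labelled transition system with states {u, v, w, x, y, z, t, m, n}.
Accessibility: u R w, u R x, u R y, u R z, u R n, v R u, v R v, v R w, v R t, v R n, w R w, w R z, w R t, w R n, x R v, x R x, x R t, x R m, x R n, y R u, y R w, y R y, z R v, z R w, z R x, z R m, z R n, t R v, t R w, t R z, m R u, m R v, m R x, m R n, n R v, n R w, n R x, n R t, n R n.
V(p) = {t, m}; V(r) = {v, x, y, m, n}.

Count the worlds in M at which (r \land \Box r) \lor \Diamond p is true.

Recall that \Box ψ holds at a world iff ψ holds at every accessible world, and \Diamond ψ holds iff ψ holds at some accessible world.
Let φ = (r \land \Box r) \lor \Diamond p. Evaluate φ at each world:
  u (successors {w, x, y, z, n}): φ is false.
  v (successors {u, v, w, t, n}): φ is true.
  w (successors {w, z, t, n}): φ is true.
  x (successors {v, x, t, m, n}): φ is true.
  y (successors {u, w, y}): φ is false.
  z (successors {v, w, x, m, n}): φ is true.
  t (successors {v, w, z}): φ is false.
  m (successors {u, v, x, n}): φ is false.
  n (successors {v, w, x, t, n}): φ is true.
For instance, at t:
  At t: r \land \Box r is false, \Diamond p is false, so (r \land \Box r) \lor \Diamond p is false.
    At t: r is false, \Box r is false, so r \land \Box r is false.
      At t: \Box r requires r at every successor {v, w, z}.
        r fails at w, so \Box r is false at t.
    At t: \Diamond p requires p at some successor in {v, w, z}.
      At v: p is false.
      At w: p is false.
      At z: p is false.
    So \Diamond p is false at t.
Satisfying worlds: {v, w, x, z, n}

5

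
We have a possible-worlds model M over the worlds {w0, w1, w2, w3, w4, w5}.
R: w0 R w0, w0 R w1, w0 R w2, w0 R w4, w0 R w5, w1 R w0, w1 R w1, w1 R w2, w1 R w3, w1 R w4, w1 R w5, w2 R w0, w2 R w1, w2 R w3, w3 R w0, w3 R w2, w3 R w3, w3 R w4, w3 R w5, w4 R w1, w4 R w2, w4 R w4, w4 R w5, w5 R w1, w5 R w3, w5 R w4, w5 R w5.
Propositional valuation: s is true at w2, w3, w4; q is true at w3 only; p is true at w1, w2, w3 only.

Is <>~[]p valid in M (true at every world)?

Yes

Let φ = <>~[]p. Evaluate φ at each world:
  w0 (successors {w0, w1, w2, w4, w5}): φ is true.
  w1 (successors {w0, w1, w2, w3, w4, w5}): φ is true.
  w2 (successors {w0, w1, w3}): φ is true.
  w3 (successors {w0, w2, w3, w4, w5}): φ is true.
  w4 (successors {w1, w2, w4, w5}): φ is true.
  w5 (successors {w1, w3, w4, w5}): φ is true.
For instance, at w3:
  At w3: <>~[]p requires ~[]p at some successor in {w0, w2, w3, w4, w5}.
    ~[]p holds at w0, so <>~[]p is true at w3.
      At w0: []p is false, so ~[]p is true.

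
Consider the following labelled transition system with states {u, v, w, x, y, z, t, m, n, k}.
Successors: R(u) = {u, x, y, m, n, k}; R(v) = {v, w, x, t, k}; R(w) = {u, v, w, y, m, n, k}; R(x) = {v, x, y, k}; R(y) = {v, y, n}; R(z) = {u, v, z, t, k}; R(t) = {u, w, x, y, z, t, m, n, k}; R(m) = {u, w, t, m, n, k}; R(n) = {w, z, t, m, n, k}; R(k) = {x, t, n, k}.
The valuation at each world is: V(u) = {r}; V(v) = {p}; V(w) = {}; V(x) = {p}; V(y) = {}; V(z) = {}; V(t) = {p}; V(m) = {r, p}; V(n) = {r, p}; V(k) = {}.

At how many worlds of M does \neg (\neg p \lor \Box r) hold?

5

Let φ = \neg (\neg p \lor \Box r). Evaluate φ at each world:
  u (successors {u, x, y, m, n, k}): φ is false.
  v (successors {v, w, x, t, k}): φ is true.
  w (successors {u, v, w, y, m, n, k}): φ is false.
  x (successors {v, x, y, k}): φ is true.
  y (successors {v, y, n}): φ is false.
  z (successors {u, v, z, t, k}): φ is false.
  t (successors {u, w, x, y, z, t, m, n, k}): φ is true.
  m (successors {u, w, t, m, n, k}): φ is true.
  n (successors {w, z, t, m, n, k}): φ is true.
  k (successors {x, t, n, k}): φ is false.
For instance, at k:
  At k: \neg p \lor \Box r is true, so \neg (\neg p \lor \Box r) is false.
    At k: \neg p is true, \Box r is false, so \neg p \lor \Box r is true.
      At k: \Box r requires r at every successor {x, t, n, k}.
        r fails at x, so \Box r is false at k.
Satisfying worlds: {v, x, t, m, n}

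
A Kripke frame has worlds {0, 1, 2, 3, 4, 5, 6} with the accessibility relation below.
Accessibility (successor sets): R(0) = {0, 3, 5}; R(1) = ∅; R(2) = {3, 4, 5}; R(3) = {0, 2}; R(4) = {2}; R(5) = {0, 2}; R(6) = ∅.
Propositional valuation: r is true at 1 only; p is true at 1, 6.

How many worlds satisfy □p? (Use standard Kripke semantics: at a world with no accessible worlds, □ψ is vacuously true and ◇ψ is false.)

Let φ = □p. Evaluate φ at each world:
  0 (successors {0, 3, 5}): φ is false.
  1 (successors ∅): φ is true.
  2 (successors {3, 4, 5}): φ is false.
  3 (successors {0, 2}): φ is false.
  4 (successors {2}): φ is false.
  5 (successors {0, 2}): φ is false.
  6 (successors ∅): φ is true.
For instance, at 5:
  At 5: □p requires p at every successor {0, 2}.
    p fails at 0, so □p is false at 5.
Satisfying worlds: {1, 6}

2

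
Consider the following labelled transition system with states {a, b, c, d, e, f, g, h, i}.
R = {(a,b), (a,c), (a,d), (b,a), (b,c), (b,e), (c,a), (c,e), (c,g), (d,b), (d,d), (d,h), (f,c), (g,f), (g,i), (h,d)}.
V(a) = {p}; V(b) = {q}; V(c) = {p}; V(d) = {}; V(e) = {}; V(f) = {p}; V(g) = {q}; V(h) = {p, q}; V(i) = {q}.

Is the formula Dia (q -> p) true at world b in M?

Yes

At b: Dia (q -> p) requires q -> p at some successor in {a, c, e}.
  q -> p holds at a, so Dia (q -> p) is true at b.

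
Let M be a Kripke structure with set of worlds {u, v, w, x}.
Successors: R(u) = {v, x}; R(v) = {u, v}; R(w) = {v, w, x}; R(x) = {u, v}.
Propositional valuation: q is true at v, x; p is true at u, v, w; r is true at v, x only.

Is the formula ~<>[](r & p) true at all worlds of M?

Let φ = ~<>[](r & p). Evaluate φ at each world:
  u (successors {v, x}): φ is true.
  v (successors {u, v}): φ is true.
  w (successors {v, w, x}): φ is true.
  x (successors {u, v}): φ is true.
For instance, at u:
  At u: <>[](r & p) is false, so ~<>[](r & p) is true.
    At u: <>[](r & p) requires [](r & p) at some successor in {v, x}.
      At v: [](r & p) is false.
      At x: [](r & p) is false.
    So <>[](r & p) is false at u.

Yes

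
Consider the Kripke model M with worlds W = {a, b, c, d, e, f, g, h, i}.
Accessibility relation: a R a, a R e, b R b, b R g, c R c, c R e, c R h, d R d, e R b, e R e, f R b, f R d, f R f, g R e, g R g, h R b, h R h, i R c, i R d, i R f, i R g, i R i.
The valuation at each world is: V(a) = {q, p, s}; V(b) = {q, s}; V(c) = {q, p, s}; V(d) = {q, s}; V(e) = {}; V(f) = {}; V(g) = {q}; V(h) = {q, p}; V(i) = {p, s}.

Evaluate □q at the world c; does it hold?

No

Recall that □ψ holds at a world iff ψ holds at every accessible world, and ◇ψ holds iff ψ holds at some accessible world.
At c: □q requires q at every successor {c, e, h}.
  q fails at e, so □q is false at c.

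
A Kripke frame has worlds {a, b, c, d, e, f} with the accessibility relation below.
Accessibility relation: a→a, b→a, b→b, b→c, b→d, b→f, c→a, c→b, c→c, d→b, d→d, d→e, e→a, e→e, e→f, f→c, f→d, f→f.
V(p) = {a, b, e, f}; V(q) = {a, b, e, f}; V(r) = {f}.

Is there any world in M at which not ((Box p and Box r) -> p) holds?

Recall that Box ψ holds at a world iff ψ holds at every accessible world, and Dia ψ holds iff ψ holds at some accessible world.
Let φ = not ((Box p and Box r) -> p). Evaluate φ at each world:
  a (successors {a}): φ is false.
  b (successors {a, b, c, d, f}): φ is false.
  c (successors {a, b, c}): φ is false.
  d (successors {b, d, e}): φ is false.
  e (successors {a, e, f}): φ is false.
  f (successors {c, d, f}): φ is false.
For instance, at f:
  At f: (Box p and Box r) -> p is true, so not ((Box p and Box r) -> p) is false.
    At f: Box p and Box r is false, p is true, so (Box p and Box r) -> p is true.
      At f: Box p is false, Box r is false, so Box p and Box r is false.

No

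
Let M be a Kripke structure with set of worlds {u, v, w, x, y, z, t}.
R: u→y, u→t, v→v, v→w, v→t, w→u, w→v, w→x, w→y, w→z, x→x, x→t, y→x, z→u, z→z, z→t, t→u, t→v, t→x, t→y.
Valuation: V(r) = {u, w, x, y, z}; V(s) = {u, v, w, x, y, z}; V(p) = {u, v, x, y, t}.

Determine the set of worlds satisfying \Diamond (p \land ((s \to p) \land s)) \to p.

u, v, x, y, t

Recall that \Diamond ψ holds at a world iff ψ holds at some accessible world.
Let φ = \Diamond (p \land ((s \to p) \land s)) \to p. Evaluate φ at each world:
  u (successors {y, t}): φ is true.
  v (successors {v, w, t}): φ is true.
  w (successors {u, v, x, y, z}): φ is false.
  x (successors {x, t}): φ is true.
  y (successors {x}): φ is true.
  z (successors {u, z, t}): φ is false.
  t (successors {u, v, x, y}): φ is true.
For instance, at y:
  At y: \Diamond (p \land ((s \to p) \land s)) is true, p is true, so \Diamond (p \land ((s \to p) \land s)) \to p is true.
    At y: \Diamond (p \land ((s \to p) \land s)) requires p \land ((s \to p) \land s) at some successor in {x}.
      p \land ((s \to p) \land s) holds at x, so \Diamond (p \land ((s \to p) \land s)) is true at y.
Satisfying worlds: {u, v, x, y, t}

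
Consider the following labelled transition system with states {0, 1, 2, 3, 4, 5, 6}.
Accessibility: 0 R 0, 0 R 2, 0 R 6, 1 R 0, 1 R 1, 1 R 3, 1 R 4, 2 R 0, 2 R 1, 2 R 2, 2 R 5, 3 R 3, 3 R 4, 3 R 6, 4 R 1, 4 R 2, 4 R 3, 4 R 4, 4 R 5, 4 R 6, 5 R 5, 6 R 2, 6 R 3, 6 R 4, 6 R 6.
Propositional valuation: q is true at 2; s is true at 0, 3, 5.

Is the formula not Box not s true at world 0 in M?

Yes

At 0: Box not s is false, so not Box not s is true.
  At 0: Box not s requires not s at every successor {0, 2, 6}.
    not s fails at 0, so Box not s is false at 0.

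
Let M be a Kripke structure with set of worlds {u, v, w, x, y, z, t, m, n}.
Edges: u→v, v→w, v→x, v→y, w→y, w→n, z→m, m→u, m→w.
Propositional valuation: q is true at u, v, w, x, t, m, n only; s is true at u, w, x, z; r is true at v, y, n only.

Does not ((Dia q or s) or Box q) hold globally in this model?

Let φ = not ((Dia q or s) or Box q). Evaluate φ at each world:
  u (successors {v}): φ is false.
  v (successors {w, x, y}): φ is false.
  w (successors {y, n}): φ is false.
  x (successors ∅): φ is false.
  y (successors ∅): φ is false.
  z (successors {m}): φ is false.
  t (successors ∅): φ is false.
  m (successors {u, w}): φ is false.
  n (successors ∅): φ is false.
Detail at u (counterexample):
  At u: (Dia q or s) or Box q is true, so not ((Dia q or s) or Box q) is false.
    At u: Dia q or s is true, Box q is true, so (Dia q or s) or Box q is true.
      At u: Dia q is true, s is true, so Dia q or s is true.
      At u: Box q requires q at every successor {v}.
        At v: q is true.
      So Box q is true at u.

No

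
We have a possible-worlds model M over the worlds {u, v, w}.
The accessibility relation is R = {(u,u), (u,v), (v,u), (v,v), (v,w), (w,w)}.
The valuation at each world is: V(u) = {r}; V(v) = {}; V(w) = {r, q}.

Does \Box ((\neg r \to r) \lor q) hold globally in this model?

Let φ = \Box ((\neg r \to r) \lor q). Evaluate φ at each world:
  u (successors {u, v}): φ is false.
  v (successors {u, v, w}): φ is false.
  w (successors {w}): φ is true.
Detail at u (counterexample):
  At u: \Box ((\neg r \to r) \lor q) requires (\neg r \to r) \lor q at every successor {u, v}.
    (\neg r \to r) \lor q fails at v, so \Box ((\neg r \to r) \lor q) is false at u.

No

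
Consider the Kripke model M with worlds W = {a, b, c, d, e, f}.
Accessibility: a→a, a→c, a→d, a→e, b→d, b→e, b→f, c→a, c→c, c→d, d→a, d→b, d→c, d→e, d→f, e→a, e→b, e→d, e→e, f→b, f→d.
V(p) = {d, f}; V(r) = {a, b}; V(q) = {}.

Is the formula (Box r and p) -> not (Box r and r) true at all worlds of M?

Let φ = (Box r and p) -> not (Box r and r). Evaluate φ at each world:
  a (successors {a, c, d, e}): φ is true.
  b (successors {d, e, f}): φ is true.
  c (successors {a, c, d}): φ is true.
  d (successors {a, b, c, e, f}): φ is true.
  e (successors {a, b, d, e}): φ is true.
  f (successors {b, d}): φ is true.
For instance, at c:
  At c: Box r and p is false, not (Box r and r) is true, so (Box r and p) -> not (Box r and r) is true.
    At c: Box r is false, p is false, so Box r and p is false.
      At c: Box r requires r at every successor {a, c, d}.
        r fails at c, so Box r is false at c.
    At c: Box r and r is false, so not (Box r and r) is true.
      At c: Box r is false, r is false, so Box r and r is false.

Yes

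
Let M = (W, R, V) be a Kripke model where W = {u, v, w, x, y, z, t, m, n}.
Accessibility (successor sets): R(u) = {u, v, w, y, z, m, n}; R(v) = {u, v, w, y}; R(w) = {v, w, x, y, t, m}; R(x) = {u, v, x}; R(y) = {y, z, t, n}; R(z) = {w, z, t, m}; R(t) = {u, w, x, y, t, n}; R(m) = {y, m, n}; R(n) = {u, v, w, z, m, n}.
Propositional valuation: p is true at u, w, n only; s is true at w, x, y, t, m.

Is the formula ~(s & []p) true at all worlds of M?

Let φ = ~(s & []p). Evaluate φ at each world:
  u (successors {u, v, w, y, z, m, n}): φ is true.
  v (successors {u, v, w, y}): φ is true.
  w (successors {v, w, x, y, t, m}): φ is true.
  x (successors {u, v, x}): φ is true.
  y (successors {y, z, t, n}): φ is true.
  z (successors {w, z, t, m}): φ is true.
  t (successors {u, w, x, y, t, n}): φ is true.
  m (successors {y, m, n}): φ is true.
  n (successors {u, v, w, z, m, n}): φ is true.
For instance, at t:
  At t: s & []p is false, so ~(s & []p) is true.
    At t: s is true, []p is false, so s & []p is false.
      At t: []p requires p at every successor {u, w, x, y, t, n}.
        p fails at x, so []p is false at t.

Yes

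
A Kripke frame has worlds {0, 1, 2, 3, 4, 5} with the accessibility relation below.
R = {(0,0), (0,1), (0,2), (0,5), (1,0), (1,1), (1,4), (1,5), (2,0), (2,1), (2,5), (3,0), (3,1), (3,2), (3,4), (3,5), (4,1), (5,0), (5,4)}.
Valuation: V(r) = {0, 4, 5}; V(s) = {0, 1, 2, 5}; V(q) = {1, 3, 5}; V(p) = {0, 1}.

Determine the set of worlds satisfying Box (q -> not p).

Let φ = Box (q -> not p). Evaluate φ at each world:
  0 (successors {0, 1, 2, 5}): φ is false.
  1 (successors {0, 1, 4, 5}): φ is false.
  2 (successors {0, 1, 5}): φ is false.
  3 (successors {0, 1, 2, 4, 5}): φ is false.
  4 (successors {1}): φ is false.
  5 (successors {0, 4}): φ is true.
For instance, at 0:
  At 0: Box (q -> not p) requires q -> not p at every successor {0, 1, 2, 5}.
    q -> not p fails at 1, so Box (q -> not p) is false at 0.
Satisfying worlds: {5}

5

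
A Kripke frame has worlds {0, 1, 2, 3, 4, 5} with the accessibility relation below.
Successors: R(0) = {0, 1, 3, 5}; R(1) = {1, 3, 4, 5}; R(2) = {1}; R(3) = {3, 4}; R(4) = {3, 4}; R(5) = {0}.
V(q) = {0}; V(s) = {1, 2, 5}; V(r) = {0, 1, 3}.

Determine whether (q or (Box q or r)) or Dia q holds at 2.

No

Recall that Box ψ holds at a world iff ψ holds at every accessible world, and Dia ψ holds iff ψ holds at some accessible world.
At 2: q or (Box q or r) is false, Dia q is false, so (q or (Box q or r)) or Dia q is false.
  At 2: q is false, Box q or r is false, so q or (Box q or r) is false.
    At 2: Box q is false, r is false, so Box q or r is false.
      At 2: Box q requires q at every successor {1}.
        q fails at 1, so Box q is false at 2.
  At 2: Dia q requires q at some successor in {1}.
    At 1: q is false.
  So Dia q is false at 2.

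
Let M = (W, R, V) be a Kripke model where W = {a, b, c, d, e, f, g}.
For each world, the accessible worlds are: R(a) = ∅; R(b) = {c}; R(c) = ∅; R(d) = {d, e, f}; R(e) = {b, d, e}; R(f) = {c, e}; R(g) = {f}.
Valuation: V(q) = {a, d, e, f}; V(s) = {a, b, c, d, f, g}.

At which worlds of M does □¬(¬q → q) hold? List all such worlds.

Recall that □ψ holds at a world iff ψ holds at every accessible world, and ◇ψ holds iff ψ holds at some accessible world.
Let φ = □¬(¬q → q). Evaluate φ at each world:
  a (successors ∅): φ is true.
  b (successors {c}): φ is true.
  c (successors ∅): φ is true.
  d (successors {d, e, f}): φ is false.
  e (successors {b, d, e}): φ is false.
  f (successors {c, e}): φ is false.
  g (successors {f}): φ is false.
For instance, at f:
  At f: □¬(¬q → q) requires ¬(¬q → q) at every successor {c, e}.
    ¬(¬q → q) fails at e, so □¬(¬q → q) is false at f.
Satisfying worlds: {a, b, c}

a, b, c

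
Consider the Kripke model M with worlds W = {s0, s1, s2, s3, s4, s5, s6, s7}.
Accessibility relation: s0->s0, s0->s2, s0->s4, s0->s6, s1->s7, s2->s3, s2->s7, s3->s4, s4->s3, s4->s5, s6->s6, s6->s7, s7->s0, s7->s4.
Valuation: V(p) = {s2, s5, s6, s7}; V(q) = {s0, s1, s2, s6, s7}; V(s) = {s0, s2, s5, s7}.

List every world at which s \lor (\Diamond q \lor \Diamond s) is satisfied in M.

Let φ = s \lor (\Diamond q \lor \Diamond s). Evaluate φ at each world:
  s0 (successors {s0, s2, s4, s6}): φ is true.
  s1 (successors {s7}): φ is true.
  s2 (successors {s3, s7}): φ is true.
  s3 (successors {s4}): φ is false.
  s4 (successors {s3, s5}): φ is true.
  s5 (successors ∅): φ is true.
  s6 (successors {s6, s7}): φ is true.
  s7 (successors {s0, s4}): φ is true.
For instance, at s6:
  At s6: s is false, \Diamond q \lor \Diamond s is true, so s \lor (\Diamond q \lor \Diamond s) is true.
    At s6: \Diamond q is true, \Diamond s is true, so \Diamond q \lor \Diamond s is true.
      At s6: \Diamond q requires q at some successor in {s6, s7}.
        q holds at s6, so \Diamond q is true at s6.
      At s6: \Diamond s requires s at some successor in {s6, s7}.
        s holds at s7, so \Diamond s is true at s6.
Satisfying worlds: {s0, s1, s2, s4, s5, s6, s7}

s0, s1, s2, s4, s5, s6, s7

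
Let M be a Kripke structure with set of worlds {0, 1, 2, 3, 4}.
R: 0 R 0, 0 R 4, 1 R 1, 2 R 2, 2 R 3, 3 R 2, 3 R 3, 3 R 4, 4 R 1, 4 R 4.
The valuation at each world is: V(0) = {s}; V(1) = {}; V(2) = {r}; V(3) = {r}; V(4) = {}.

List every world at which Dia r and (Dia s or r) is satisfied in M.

Let φ = Dia r and (Dia s or r). Evaluate φ at each world:
  0 (successors {0, 4}): φ is false.
  1 (successors {1}): φ is false.
  2 (successors {2, 3}): φ is true.
  3 (successors {2, 3, 4}): φ is true.
  4 (successors {1, 4}): φ is false.
For instance, at 2:
  At 2: Dia r is true, Dia s or r is true, so Dia r and (Dia s or r) is true.
    At 2: Dia r requires r at some successor in {2, 3}.
      r holds at 2, so Dia r is true at 2.
    At 2: Dia s is false, r is true, so Dia s or r is true.
      At 2: Dia s requires s at some successor in {2, 3}.
        At 2: s is false.
        At 3: s is false.
      So Dia s is false at 2.
Satisfying worlds: {2, 3}

2, 3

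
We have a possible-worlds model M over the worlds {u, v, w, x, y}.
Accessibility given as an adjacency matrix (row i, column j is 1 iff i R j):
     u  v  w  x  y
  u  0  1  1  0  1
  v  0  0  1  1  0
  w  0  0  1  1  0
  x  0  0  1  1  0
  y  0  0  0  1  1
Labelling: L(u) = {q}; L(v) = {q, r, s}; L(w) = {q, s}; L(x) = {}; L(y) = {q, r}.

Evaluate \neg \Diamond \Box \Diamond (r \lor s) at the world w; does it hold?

No

At w: \Diamond \Box \Diamond (r \lor s) is true, so \neg \Diamond \Box \Diamond (r \lor s) is false.
  At w: \Diamond \Box \Diamond (r \lor s) requires \Box \Diamond (r \lor s) at some successor in {w, x}.
    \Box \Diamond (r \lor s) holds at w, so \Diamond \Box \Diamond (r \lor s) is true at w.
      At w: \Box \Diamond (r \lor s) requires \Diamond (r \lor s) at every successor {w, x}.
        At w: \Diamond (r \lor s) is true.
        At x: \Diamond (r \lor s) is true.
      So \Box \Diamond (r \lor s) is true at w.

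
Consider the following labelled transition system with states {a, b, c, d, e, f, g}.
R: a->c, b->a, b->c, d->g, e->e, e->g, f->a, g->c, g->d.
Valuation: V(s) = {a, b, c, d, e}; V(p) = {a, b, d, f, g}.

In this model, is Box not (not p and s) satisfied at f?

At f: Box not (not p and s) requires not (not p and s) at every successor {a}.
  At a: not (not p and s) is true.
So Box not (not p and s) is true at f.

Yes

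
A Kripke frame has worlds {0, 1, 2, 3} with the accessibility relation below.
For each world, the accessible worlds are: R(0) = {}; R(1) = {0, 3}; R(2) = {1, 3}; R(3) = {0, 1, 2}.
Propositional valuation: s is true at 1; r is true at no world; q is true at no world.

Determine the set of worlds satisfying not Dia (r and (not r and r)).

0, 1, 2, 3

Let φ = not Dia (r and (not r and r)). Evaluate φ at each world:
  0 (successors ∅): φ is true.
  1 (successors {0, 3}): φ is true.
  2 (successors {1, 3}): φ is true.
  3 (successors {0, 1, 2}): φ is true.
For instance, at 1:
  At 1: Dia (r and (not r and r)) is false, so not Dia (r and (not r and r)) is true.
    At 1: Dia (r and (not r and r)) requires r and (not r and r) at some successor in {0, 3}.
      At 0: r and (not r and r) is false.
      At 3: r and (not r and r) is false.
    So Dia (r and (not r and r)) is false at 1.
Satisfying worlds: {0, 1, 2, 3}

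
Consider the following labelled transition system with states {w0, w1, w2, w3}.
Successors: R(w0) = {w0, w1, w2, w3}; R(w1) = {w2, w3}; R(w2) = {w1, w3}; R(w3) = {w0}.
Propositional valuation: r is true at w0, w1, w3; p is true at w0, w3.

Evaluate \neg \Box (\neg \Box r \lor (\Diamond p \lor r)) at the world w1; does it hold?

At w1: \Box (\neg \Box r \lor (\Diamond p \lor r)) is true, so \neg \Box (\neg \Box r \lor (\Diamond p \lor r)) is false.
  At w1: \Box (\neg \Box r \lor (\Diamond p \lor r)) requires \neg \Box r \lor (\Diamond p \lor r) at every successor {w2, w3}.
      At w2: \neg \Box r is false, \Diamond p \lor r is true, so \neg \Box r \lor (\Diamond p \lor r) is true.
      At w3: \neg \Box r is false, \Diamond p \lor r is true, so \neg \Box r \lor (\Diamond p \lor r) is true.
  So \Box (\neg \Box r \lor (\Diamond p \lor r)) is true at w1.

No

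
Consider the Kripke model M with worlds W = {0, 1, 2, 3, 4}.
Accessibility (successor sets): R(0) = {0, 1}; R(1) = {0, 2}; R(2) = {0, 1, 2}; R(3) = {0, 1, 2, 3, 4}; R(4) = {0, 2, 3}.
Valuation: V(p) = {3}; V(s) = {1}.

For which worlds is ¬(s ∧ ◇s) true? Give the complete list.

0, 1, 2, 3, 4

Let φ = ¬(s ∧ ◇s). Evaluate φ at each world:
  0 (successors {0, 1}): φ is true.
  1 (successors {0, 2}): φ is true.
  2 (successors {0, 1, 2}): φ is true.
  3 (successors {0, 1, 2, 3, 4}): φ is true.
  4 (successors {0, 2, 3}): φ is true.
For instance, at 3:
  At 3: s ∧ ◇s is false, so ¬(s ∧ ◇s) is true.
    At 3: s is false, ◇s is true, so s ∧ ◇s is false.
      At 3: ◇s requires s at some successor in {0, 1, 2, 3, 4}.
        s holds at 1, so ◇s is true at 3.
Satisfying worlds: {0, 1, 2, 3, 4}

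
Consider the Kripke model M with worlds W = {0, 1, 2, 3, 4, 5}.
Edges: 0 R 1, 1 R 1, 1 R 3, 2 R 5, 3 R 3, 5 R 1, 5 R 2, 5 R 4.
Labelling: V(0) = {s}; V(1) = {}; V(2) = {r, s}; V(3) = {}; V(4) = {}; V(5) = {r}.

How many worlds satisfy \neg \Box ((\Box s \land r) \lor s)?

Let φ = \neg \Box ((\Box s \land r) \lor s). Evaluate φ at each world:
  0 (successors {1}): φ is true.
  1 (successors {1, 3}): φ is true.
  2 (successors {5}): φ is true.
  3 (successors {3}): φ is true.
  4 (successors ∅): φ is false.
  5 (successors {1, 2, 4}): φ is true.
For instance, at 0:
  At 0: \Box ((\Box s \land r) \lor s) is false, so \neg \Box ((\Box s \land r) \lor s) is true.
    At 0: \Box ((\Box s \land r) \lor s) requires (\Box s \land r) \lor s at every successor {1}.
      (\Box s \land r) \lor s fails at 1, so \Box ((\Box s \land r) \lor s) is false at 0.
Satisfying worlds: {0, 1, 2, 3, 5}

5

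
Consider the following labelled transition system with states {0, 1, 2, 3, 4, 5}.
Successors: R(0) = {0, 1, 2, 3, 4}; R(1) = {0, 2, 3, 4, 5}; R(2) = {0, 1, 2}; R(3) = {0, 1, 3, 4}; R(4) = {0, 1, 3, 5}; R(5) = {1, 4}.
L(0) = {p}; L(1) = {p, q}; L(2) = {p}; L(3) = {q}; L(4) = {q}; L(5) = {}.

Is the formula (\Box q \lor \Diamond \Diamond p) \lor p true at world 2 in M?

Yes

At 2: \Box q \lor \Diamond \Diamond p is true, p is true, so (\Box q \lor \Diamond \Diamond p) \lor p is true.
  At 2: \Box q is false, \Diamond \Diamond p is true, so \Box q \lor \Diamond \Diamond p is true.
    At 2: \Box q requires q at every successor {0, 1, 2}.
      q fails at 0, so \Box q is false at 2.
    At 2: \Diamond \Diamond p requires \Diamond p at some successor in {0, 1, 2}.
      \Diamond p holds at 0, so \Diamond \Diamond p is true at 2.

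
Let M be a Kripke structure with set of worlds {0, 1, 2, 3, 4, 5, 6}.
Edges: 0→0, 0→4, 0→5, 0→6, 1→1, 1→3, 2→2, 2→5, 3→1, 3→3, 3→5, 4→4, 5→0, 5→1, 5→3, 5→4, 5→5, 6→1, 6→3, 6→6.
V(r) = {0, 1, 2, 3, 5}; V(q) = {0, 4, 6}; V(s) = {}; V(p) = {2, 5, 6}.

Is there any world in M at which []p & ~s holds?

Recall that []ψ holds at a world iff ψ holds at every accessible world, and <>ψ holds iff ψ holds at some accessible world.
Let φ = []p & ~s. Evaluate φ at each world:
  0 (successors {0, 4, 5, 6}): φ is false.
  1 (successors {1, 3}): φ is false.
  2 (successors {2, 5}): φ is true.
  3 (successors {1, 3, 5}): φ is false.
  4 (successors {4}): φ is false.
  5 (successors {0, 1, 3, 4, 5}): φ is false.
  6 (successors {1, 3, 6}): φ is false.
Detail at 2 (witness):
  At 2: []p is true, ~s is true, so []p & ~s is true.
    At 2: []p requires p at every successor {2, 5}.
      At 2: p is true.
      At 5: p is true.
    So []p is true at 2.

Yes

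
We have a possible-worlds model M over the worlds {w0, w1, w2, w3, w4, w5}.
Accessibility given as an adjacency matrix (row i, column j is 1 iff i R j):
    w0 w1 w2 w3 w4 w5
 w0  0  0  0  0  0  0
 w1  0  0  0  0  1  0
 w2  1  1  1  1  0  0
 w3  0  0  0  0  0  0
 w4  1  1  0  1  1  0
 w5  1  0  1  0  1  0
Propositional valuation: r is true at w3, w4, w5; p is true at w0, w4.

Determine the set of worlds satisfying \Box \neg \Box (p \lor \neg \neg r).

w0, w1, w3

Let φ = \Box \neg \Box (p \lor \neg \neg r). Evaluate φ at each world:
  w0 (successors ∅): φ is true.
  w1 (successors {w4}): φ is true.
  w2 (successors {w0, w1, w2, w3}): φ is false.
  w3 (successors ∅): φ is true.
  w4 (successors {w0, w1, w3, w4}): φ is false.
  w5 (successors {w0, w2, w4}): φ is false.
For instance, at w2:
  At w2: \Box \neg \Box (p \lor \neg \neg r) requires \neg \Box (p \lor \neg \neg r) at every successor {w0, w1, w2, w3}.
    \neg \Box (p \lor \neg \neg r) fails at w0, so \Box \neg \Box (p \lor \neg \neg r) is false at w2.
      At w0: \Box (p \lor \neg \neg r) is true, so \neg \Box (p \lor \neg \neg r) is false.
Satisfying worlds: {w0, w1, w3}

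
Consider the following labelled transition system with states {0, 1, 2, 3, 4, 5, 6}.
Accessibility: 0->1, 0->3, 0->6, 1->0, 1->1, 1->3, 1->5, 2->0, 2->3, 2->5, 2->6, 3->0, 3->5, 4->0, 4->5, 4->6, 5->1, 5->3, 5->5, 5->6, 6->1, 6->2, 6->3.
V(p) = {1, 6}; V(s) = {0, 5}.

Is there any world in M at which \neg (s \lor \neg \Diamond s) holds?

Yes

Let φ = \neg (s \lor \neg \Diamond s). Evaluate φ at each world:
  0 (successors {1, 3, 6}): φ is false.
  1 (successors {0, 1, 3, 5}): φ is true.
  2 (successors {0, 3, 5, 6}): φ is true.
  3 (successors {0, 5}): φ is true.
  4 (successors {0, 5, 6}): φ is true.
  5 (successors {1, 3, 5, 6}): φ is false.
  6 (successors {1, 2, 3}): φ is false.
Detail at 1 (witness):
  At 1: s \lor \neg \Diamond s is false, so \neg (s \lor \neg \Diamond s) is true.
    At 1: s is false, \neg \Diamond s is false, so s \lor \neg \Diamond s is false.
      At 1: \Diamond s is true, so \neg \Diamond s is false.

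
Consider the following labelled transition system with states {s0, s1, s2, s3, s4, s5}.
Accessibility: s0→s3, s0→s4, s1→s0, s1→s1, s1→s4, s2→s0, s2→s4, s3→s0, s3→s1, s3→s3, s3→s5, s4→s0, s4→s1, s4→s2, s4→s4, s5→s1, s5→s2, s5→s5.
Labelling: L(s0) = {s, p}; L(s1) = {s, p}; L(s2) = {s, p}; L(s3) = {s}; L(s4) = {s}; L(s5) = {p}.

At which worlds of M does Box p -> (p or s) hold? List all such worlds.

Let φ = Box p -> (p or s). Evaluate φ at each world:
  s0 (successors {s3, s4}): φ is true.
  s1 (successors {s0, s1, s4}): φ is true.
  s2 (successors {s0, s4}): φ is true.
  s3 (successors {s0, s1, s3, s5}): φ is true.
  s4 (successors {s0, s1, s2, s4}): φ is true.
  s5 (successors {s1, s2, s5}): φ is true.
For instance, at s4:
  At s4: Box p is false, p or s is true, so Box p -> (p or s) is true.
    At s4: Box p requires p at every successor {s0, s1, s2, s4}.
      p fails at s4, so Box p is false at s4.
Satisfying worlds: {s0, s1, s2, s3, s4, s5}

s0, s1, s2, s3, s4, s5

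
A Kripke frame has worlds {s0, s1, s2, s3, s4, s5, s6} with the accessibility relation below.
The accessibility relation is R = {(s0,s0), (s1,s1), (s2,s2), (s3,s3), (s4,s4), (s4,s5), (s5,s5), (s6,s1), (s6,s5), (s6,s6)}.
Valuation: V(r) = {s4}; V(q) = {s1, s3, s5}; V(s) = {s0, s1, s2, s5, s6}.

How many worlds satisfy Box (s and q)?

Let φ = Box (s and q). Evaluate φ at each world:
  s0 (successors {s0}): φ is false.
  s1 (successors {s1}): φ is true.
  s2 (successors {s2}): φ is false.
  s3 (successors {s3}): φ is false.
  s4 (successors {s4, s5}): φ is false.
  s5 (successors {s5}): φ is true.
  s6 (successors {s1, s5, s6}): φ is false.
For instance, at s4:
  At s4: Box (s and q) requires s and q at every successor {s4, s5}.
    s and q fails at s4, so Box (s and q) is false at s4.
Satisfying worlds: {s1, s5}

2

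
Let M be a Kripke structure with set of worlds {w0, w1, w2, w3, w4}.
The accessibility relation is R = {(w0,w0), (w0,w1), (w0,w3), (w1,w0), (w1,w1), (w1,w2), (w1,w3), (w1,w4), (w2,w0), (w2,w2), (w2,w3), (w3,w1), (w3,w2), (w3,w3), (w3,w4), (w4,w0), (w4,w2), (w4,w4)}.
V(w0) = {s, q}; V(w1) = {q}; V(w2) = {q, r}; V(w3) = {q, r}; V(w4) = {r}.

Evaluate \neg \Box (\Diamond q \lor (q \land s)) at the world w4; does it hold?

At w4: \Box (\Diamond q \lor (q \land s)) is true, so \neg \Box (\Diamond q \lor (q \land s)) is false.
  At w4: \Box (\Diamond q \lor (q \land s)) requires \Diamond q \lor (q \land s) at every successor {w0, w2, w4}.
      At w0: \Diamond q is true, q \land s is true, so \Diamond q \lor (q \land s) is true.
      At w2: \Diamond q is true, q \land s is false, so \Diamond q \lor (q \land s) is true.
      At w4: \Diamond q is true, q \land s is false, so \Diamond q \lor (q \land s) is true.
  So \Box (\Diamond q \lor (q \land s)) is true at w4.

No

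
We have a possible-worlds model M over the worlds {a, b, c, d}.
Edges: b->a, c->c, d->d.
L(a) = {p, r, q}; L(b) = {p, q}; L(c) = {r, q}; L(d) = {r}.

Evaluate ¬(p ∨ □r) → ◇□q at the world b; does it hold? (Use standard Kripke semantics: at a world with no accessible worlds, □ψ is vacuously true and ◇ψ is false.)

Yes

At b: ¬(p ∨ □r) is false, ◇□q is true, so ¬(p ∨ □r) → ◇□q is true.
  At b: p ∨ □r is true, so ¬(p ∨ □r) is false.
    At b: p is true, □r is true, so p ∨ □r is true.
      At b: □r requires r at every successor {a}.
        At a: r is true.
      So □r is true at b.
  At b: ◇□q requires □q at some successor in {a}.
    □q holds at a, so ◇□q is true at b.
      At a: no accessible worlds, so □q holds vacuously.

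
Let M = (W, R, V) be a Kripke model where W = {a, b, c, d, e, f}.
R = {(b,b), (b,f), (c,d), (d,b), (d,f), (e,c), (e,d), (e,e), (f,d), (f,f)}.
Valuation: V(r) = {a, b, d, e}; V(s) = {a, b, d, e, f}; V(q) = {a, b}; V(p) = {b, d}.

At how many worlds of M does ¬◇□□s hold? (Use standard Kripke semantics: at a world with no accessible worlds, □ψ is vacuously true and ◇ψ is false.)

Let φ = ¬◇□□s. Evaluate φ at each world:
  a (successors ∅): φ is true.
  b (successors {b, f}): φ is false.
  c (successors {d}): φ is false.
  d (successors {b, f}): φ is false.
  e (successors {c, d, e}): φ is false.
  f (successors {d, f}): φ is false.
For instance, at f:
  At f: ◇□□s is true, so ¬◇□□s is false.
    At f: ◇□□s requires □□s at some successor in {d, f}.
      □□s holds at d, so ◇□□s is true at f.
Satisfying worlds: {a}

1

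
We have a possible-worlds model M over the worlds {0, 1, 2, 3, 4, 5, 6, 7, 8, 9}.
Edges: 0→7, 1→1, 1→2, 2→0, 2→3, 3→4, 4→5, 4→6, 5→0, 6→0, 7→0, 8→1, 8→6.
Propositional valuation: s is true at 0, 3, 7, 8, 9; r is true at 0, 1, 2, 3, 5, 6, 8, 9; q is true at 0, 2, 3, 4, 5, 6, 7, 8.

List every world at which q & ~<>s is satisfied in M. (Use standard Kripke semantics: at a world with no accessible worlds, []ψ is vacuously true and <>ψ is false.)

Let φ = q & ~<>s. Evaluate φ at each world:
  0 (successors {7}): φ is false.
  1 (successors {1, 2}): φ is false.
  2 (successors {0, 3}): φ is false.
  3 (successors {4}): φ is true.
  4 (successors {5, 6}): φ is true.
  5 (successors {0}): φ is false.
  6 (successors {0}): φ is false.
  7 (successors {0}): φ is false.
  8 (successors {1, 6}): φ is true.
  9 (successors ∅): φ is false.
For instance, at 1:
  At 1: q is false, ~<>s is true, so q & ~<>s is false.
    At 1: <>s is false, so ~<>s is true.
      At 1: <>s requires s at some successor in {1, 2}.
        At 1: s is false.
        At 2: s is false.
      So <>s is false at 1.
Satisfying worlds: {3, 4, 8}

3, 4, 8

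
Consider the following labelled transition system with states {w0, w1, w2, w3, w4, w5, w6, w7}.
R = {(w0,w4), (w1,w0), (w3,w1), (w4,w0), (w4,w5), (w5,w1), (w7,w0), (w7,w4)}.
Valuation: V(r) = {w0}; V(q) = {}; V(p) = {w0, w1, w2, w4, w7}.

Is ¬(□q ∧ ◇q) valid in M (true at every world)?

Yes

Let φ = ¬(□q ∧ ◇q). Evaluate φ at each world:
  w0 (successors {w4}): φ is true.
  w1 (successors {w0}): φ is true.
  w2 (successors ∅): φ is true.
  w3 (successors {w1}): φ is true.
  w4 (successors {w0, w5}): φ is true.
  w5 (successors {w1}): φ is true.
  w6 (successors ∅): φ is true.
  w7 (successors {w0, w4}): φ is true.
For instance, at w1:
  At w1: □q ∧ ◇q is false, so ¬(□q ∧ ◇q) is true.
    At w1: □q is false, ◇q is false, so □q ∧ ◇q is false.
      At w1: □q requires q at every successor {w0}.
        q fails at w0, so □q is false at w1.
      At w1: ◇q requires q at some successor in {w0}.
        At w0: q is false.
      So ◇q is false at w1.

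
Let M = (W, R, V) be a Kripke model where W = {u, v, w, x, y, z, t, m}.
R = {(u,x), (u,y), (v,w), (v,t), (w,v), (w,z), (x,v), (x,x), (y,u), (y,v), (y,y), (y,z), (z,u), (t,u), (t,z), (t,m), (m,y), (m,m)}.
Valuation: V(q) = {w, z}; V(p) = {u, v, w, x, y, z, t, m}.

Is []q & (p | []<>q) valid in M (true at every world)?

No

Let φ = []q & (p | []<>q). Evaluate φ at each world:
  u (successors {x, y}): φ is false.
  v (successors {w, t}): φ is false.
  w (successors {v, z}): φ is false.
  x (successors {v, x}): φ is false.
  y (successors {u, v, y, z}): φ is false.
  z (successors {u}): φ is false.
  t (successors {u, z, m}): φ is false.
  m (successors {y, m}): φ is false.
Detail at u (counterexample):
  At u: []q is false, p | []<>q is true, so []q & (p | []<>q) is false.
    At u: []q requires q at every successor {x, y}.
      q fails at x, so []q is false at u.
    At u: p is true, []<>q is false, so p | []<>q is true.
      At u: []<>q requires <>q at every successor {x, y}.
        <>q fails at x, so []<>q is false at u.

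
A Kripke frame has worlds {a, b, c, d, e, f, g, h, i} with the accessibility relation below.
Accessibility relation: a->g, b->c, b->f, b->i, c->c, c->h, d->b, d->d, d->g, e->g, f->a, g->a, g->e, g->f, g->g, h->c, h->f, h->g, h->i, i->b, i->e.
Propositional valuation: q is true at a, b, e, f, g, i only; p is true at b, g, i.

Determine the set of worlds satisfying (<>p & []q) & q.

Recall that []ψ holds at a world iff ψ holds at every accessible world, and <>ψ holds iff ψ holds at some accessible world.
Let φ = (<>p & []q) & q. Evaluate φ at each world:
  a (successors {g}): φ is true.
  b (successors {c, f, i}): φ is false.
  c (successors {c, h}): φ is false.
  d (successors {b, d, g}): φ is false.
  e (successors {g}): φ is true.
  f (successors {a}): φ is false.
  g (successors {a, e, f, g}): φ is true.
  h (successors {c, f, g, i}): φ is false.
  i (successors {b, e}): φ is true.
For instance, at c:
  At c: <>p & []q is false, q is false, so (<>p & []q) & q is false.
    At c: <>p is false, []q is false, so <>p & []q is false.
      At c: <>p requires p at some successor in {c, h}.
        At c: p is false.
        At h: p is false.
      So <>p is false at c.
      At c: []q requires q at every successor {c, h}.
        q fails at c, so []q is false at c.
Satisfying worlds: {a, e, g, i}

a, e, g, i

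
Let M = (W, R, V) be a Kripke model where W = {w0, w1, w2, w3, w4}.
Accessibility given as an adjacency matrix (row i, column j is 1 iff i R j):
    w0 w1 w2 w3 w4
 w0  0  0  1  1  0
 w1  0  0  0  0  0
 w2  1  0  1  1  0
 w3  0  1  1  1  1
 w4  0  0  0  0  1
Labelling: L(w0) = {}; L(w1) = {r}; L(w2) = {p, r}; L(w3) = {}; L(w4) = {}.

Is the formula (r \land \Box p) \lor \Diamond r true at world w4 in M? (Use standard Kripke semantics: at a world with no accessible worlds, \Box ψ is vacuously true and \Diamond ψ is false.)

No

At w4: r \land \Box p is false, \Diamond r is false, so (r \land \Box p) \lor \Diamond r is false.
  At w4: r is false, \Box p is false, so r \land \Box p is false.
    At w4: \Box p requires p at every successor {w4}.
      p fails at w4, so \Box p is false at w4.
  At w4: \Diamond r requires r at some successor in {w4}.
    At w4: r is false.
  So \Diamond r is false at w4.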